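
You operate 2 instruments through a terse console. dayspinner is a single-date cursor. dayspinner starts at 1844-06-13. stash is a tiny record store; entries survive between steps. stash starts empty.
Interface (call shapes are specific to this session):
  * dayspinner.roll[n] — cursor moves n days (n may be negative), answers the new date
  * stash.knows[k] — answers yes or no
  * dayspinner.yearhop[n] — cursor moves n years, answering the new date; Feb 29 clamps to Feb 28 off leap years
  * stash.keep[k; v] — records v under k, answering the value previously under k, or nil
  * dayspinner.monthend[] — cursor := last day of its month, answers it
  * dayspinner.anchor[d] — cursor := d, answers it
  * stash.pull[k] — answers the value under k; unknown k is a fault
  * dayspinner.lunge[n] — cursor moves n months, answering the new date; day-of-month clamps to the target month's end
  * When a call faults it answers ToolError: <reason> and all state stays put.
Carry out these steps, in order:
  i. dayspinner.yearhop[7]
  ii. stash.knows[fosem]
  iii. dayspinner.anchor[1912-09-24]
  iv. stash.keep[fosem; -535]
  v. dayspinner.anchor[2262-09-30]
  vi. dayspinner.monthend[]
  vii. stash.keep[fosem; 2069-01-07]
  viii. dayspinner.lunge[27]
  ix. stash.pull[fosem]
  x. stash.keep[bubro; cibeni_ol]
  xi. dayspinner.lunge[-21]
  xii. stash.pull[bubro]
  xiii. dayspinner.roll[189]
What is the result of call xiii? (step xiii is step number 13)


·→ dayspinner.yearhop(n: 7)
·← 1851-06-13
·→ stash.knows(k: fosem)
·← no
·→ dayspinner.anchor(d: 1912-09-24)
·← 1912-09-24
·→ stash.keep(k: fosem, v: -535)
·← nil
·→ dayspinner.anchor(d: 2262-09-30)
·← 2262-09-30
·→ dayspinner.monthend()
·← 2262-09-30
·→ stash.keep(k: fosem, v: 2069-01-07)
·← -535
·→ dayspinner.lunge(n: 27)
·← 2264-12-30
·→ stash.pull(k: fosem)
·← 2069-01-07
·→ stash.keep(k: bubro, v: cibeni_ol)
·← nil
·→ dayspinner.lunge(n: -21)
·← 2263-03-30
·→ stash.pull(k: bubro)
·← cibeni_ol
·→ dayspinner.roll(n: 189)
·← 2263-10-05

Answer: 2263-10-05


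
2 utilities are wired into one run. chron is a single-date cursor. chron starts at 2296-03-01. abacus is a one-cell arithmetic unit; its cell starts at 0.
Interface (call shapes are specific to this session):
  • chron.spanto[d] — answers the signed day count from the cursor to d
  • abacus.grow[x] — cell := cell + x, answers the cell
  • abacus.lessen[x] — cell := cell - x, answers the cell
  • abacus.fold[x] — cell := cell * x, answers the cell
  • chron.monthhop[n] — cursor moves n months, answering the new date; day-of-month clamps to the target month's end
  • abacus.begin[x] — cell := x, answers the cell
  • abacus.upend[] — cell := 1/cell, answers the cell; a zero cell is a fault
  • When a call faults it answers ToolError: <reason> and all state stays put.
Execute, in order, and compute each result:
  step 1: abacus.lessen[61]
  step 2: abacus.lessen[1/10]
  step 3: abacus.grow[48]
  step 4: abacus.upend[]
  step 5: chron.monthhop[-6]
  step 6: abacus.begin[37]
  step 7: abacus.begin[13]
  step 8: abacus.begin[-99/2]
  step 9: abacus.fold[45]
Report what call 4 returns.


Answer: -10/131

Derivation:
> abacus.lessen x: 61
:: -61
> abacus.lessen x: 1/10
:: -611/10
> abacus.grow x: 48
:: -131/10
> abacus.upend
:: -10/131
> chron.monthhop n: -6
:: 2295-09-01
> abacus.begin x: 37
:: 37
> abacus.begin x: 13
:: 13
> abacus.begin x: -99/2
:: -99/2
> abacus.fold x: 45
:: -4455/2


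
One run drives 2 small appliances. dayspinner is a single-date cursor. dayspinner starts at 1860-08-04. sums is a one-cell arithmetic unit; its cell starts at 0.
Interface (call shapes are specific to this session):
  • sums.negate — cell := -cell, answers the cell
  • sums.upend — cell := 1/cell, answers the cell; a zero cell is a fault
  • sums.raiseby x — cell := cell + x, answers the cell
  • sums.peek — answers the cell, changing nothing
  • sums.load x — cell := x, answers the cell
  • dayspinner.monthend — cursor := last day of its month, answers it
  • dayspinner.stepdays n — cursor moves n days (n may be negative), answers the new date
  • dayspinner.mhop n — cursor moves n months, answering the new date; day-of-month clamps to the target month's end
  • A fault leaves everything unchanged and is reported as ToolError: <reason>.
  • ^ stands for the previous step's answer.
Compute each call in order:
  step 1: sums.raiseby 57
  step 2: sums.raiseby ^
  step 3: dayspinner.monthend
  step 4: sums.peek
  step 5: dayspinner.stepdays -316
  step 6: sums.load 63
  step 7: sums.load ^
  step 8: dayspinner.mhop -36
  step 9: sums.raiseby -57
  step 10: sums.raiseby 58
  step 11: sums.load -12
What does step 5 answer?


Answer: 1859-10-20

Derivation:
==> sums.raiseby(x=57)
<== 57
==> sums.raiseby(x=^)
<== 114
==> dayspinner.monthend()
<== 1860-08-31
==> sums.peek()
<== 114
==> dayspinner.stepdays(n=-316)
<== 1859-10-20
==> sums.load(x=63)
<== 63
==> sums.load(x=^)
<== 63
==> dayspinner.mhop(n=-36)
<== 1856-10-20
==> sums.raiseby(x=-57)
<== 6
==> sums.raiseby(x=58)
<== 64
==> sums.load(x=-12)
<== -12


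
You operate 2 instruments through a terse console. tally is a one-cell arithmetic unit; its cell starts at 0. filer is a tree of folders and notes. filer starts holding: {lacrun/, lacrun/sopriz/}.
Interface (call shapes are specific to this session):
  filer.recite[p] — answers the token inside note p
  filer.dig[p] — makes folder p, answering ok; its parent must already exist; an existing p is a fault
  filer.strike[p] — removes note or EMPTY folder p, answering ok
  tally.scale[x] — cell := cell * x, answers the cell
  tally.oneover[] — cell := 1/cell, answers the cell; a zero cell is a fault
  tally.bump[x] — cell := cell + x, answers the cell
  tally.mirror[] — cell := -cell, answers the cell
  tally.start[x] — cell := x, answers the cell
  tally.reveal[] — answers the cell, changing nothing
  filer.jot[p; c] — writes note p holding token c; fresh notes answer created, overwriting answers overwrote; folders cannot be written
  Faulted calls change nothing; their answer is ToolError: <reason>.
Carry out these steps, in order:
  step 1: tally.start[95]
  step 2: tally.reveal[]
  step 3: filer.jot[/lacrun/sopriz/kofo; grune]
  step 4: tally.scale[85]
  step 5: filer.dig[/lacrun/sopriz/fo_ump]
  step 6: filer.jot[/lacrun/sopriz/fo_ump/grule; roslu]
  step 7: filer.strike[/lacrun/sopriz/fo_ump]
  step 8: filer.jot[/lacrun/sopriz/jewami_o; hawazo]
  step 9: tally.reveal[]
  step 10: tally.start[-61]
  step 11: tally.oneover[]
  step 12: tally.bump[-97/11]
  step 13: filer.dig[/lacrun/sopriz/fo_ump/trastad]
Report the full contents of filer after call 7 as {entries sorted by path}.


Answer: {lacrun/, lacrun/sopriz/, lacrun/sopriz/fo_ump/, lacrun/sopriz/fo_ump/grule=roslu, lacrun/sopriz/kofo=grune}

Derivation:
// tally.start(x: 95) -> 95
// tally.reveal() -> 95
// filer.jot(p: /lacrun/sopriz/kofo, c: grune) -> created
// tally.scale(x: 85) -> 8075
// filer.dig(p: /lacrun/sopriz/fo_ump) -> ok
// filer.jot(p: /lacrun/sopriz/fo_ump/grule, c: roslu) -> created
// filer.strike(p: /lacrun/sopriz/fo_ump) -> ToolError: not empty
// filer.jot(p: /lacrun/sopriz/jewami_o, c: hawazo) -> created
// tally.reveal() -> 8075
// tally.start(x: -61) -> -61
// tally.oneover() -> -1/61
// tally.bump(x: -97/11) -> -5928/671
// filer.dig(p: /lacrun/sopriz/fo_ump/trastad) -> ok


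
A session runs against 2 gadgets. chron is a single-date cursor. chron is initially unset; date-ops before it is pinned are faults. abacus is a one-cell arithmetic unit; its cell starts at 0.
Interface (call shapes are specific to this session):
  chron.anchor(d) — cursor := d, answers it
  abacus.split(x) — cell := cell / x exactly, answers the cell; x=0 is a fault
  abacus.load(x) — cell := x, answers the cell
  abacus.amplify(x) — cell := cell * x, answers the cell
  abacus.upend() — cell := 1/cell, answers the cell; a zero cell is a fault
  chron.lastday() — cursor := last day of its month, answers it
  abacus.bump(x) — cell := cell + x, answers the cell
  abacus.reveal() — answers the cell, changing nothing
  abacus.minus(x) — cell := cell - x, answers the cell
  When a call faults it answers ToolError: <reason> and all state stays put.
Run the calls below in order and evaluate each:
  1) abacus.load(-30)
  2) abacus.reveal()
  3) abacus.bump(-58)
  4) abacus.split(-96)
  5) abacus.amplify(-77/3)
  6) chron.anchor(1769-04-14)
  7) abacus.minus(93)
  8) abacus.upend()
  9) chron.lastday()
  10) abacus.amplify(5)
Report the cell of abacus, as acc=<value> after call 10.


~$ abacus.load x=-30
= -30
~$ abacus.reveal
= -30
~$ abacus.bump x=-58
= -88
~$ abacus.split x=-96
= 11/12
~$ abacus.amplify x=-77/3
= -847/36
~$ chron.anchor d=1769-04-14
= 1769-04-14
~$ abacus.minus x=93
= -4195/36
~$ abacus.upend
= -36/4195
~$ chron.lastday
= 1769-04-30
~$ abacus.amplify x=5
= -36/839

Answer: acc=-36/839


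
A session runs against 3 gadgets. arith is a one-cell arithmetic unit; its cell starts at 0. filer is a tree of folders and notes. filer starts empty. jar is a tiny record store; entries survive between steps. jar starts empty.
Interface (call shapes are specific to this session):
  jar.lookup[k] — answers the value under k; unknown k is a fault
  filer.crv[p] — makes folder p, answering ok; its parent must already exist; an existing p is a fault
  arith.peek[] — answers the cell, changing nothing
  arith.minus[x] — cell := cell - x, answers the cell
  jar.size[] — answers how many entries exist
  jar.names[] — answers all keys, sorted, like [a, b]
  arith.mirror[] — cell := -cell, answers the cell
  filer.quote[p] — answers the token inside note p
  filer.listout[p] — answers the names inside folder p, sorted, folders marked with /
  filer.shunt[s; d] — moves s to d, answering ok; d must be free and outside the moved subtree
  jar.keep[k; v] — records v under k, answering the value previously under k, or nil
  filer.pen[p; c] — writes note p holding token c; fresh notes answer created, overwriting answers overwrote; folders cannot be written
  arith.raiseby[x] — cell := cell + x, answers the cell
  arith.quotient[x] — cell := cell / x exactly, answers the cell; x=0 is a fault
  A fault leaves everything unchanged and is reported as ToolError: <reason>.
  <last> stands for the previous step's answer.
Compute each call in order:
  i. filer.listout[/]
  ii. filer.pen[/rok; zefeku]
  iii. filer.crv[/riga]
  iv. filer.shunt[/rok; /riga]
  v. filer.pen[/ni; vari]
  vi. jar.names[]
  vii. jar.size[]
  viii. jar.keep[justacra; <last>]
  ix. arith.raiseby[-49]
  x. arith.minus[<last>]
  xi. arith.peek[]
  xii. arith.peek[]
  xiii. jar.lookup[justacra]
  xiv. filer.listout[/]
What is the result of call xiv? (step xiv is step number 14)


Answer: [ni, riga/, rok]

Derivation:
·→ listout(p=/)
·← []
·→ pen(p=/rok, c=zefeku)
·← created
·→ crv(p=/riga)
·← ok
·→ shunt(s=/rok, d=/riga)
·← ToolError: exists
·→ pen(p=/ni, c=vari)
·← created
·→ names()
·← []
·→ size()
·← 0
·→ keep(k=justacra, v=<last>)
·← nil
·→ raiseby(x=-49)
·← -49
·→ minus(x=<last>)
·← 0
·→ peek()
·← 0
·→ peek()
·← 0
·→ lookup(k=justacra)
·← 0
·→ listout(p=/)
·← [ni, riga/, rok]


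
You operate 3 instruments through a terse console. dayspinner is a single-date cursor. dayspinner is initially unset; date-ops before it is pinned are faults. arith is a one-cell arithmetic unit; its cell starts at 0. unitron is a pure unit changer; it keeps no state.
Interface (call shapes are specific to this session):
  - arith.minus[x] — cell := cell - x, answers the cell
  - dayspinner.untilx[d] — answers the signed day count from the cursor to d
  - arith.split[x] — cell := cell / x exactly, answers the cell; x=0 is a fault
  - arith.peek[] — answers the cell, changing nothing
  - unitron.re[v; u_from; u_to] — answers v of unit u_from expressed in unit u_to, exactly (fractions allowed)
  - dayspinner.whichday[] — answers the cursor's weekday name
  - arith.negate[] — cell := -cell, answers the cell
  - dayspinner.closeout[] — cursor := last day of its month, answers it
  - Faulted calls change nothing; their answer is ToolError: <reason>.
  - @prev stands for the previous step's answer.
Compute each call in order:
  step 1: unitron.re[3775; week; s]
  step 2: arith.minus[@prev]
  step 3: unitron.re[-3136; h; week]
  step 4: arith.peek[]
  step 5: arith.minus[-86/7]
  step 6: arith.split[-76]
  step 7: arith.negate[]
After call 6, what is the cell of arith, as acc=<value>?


Answer: acc=7990919957/266

Derivation:
Invoking re using v='3775', u_from='week', u_to='s', and observe 2283120000.
I try minus using x='@prev', which returns -2283120000.
Now I run re using v='-3136', u_from='h', u_to='week', giving -56/3.
Invoking peek(), which returns -2283120000.
Now I run minus using x='-86/7', — result: -15981839914/7.
I use split using x='-76', which returns 7990919957/266.
I call negate, giving -7990919957/266.


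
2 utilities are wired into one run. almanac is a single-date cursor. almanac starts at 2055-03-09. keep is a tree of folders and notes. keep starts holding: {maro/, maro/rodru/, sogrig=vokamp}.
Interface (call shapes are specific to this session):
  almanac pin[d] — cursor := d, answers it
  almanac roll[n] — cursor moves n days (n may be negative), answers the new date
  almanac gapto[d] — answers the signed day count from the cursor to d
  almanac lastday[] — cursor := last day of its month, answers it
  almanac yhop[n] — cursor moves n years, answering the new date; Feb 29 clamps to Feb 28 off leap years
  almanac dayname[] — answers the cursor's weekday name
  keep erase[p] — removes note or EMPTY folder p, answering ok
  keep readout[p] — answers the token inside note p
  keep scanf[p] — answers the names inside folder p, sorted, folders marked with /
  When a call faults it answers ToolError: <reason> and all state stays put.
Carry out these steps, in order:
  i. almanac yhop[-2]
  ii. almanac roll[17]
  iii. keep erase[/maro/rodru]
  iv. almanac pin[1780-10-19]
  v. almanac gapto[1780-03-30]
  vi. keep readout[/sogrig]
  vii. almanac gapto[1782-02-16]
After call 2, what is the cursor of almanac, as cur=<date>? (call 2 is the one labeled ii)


Answer: cur=2053-03-26

Derivation:
> almanac yhop -2
  2053-03-09
> almanac roll 17
  2053-03-26
> keep erase /maro/rodru
  ok
> almanac pin 1780-10-19
  1780-10-19
> almanac gapto 1780-03-30
  -203
> keep readout /sogrig
  vokamp
> almanac gapto 1782-02-16
  485


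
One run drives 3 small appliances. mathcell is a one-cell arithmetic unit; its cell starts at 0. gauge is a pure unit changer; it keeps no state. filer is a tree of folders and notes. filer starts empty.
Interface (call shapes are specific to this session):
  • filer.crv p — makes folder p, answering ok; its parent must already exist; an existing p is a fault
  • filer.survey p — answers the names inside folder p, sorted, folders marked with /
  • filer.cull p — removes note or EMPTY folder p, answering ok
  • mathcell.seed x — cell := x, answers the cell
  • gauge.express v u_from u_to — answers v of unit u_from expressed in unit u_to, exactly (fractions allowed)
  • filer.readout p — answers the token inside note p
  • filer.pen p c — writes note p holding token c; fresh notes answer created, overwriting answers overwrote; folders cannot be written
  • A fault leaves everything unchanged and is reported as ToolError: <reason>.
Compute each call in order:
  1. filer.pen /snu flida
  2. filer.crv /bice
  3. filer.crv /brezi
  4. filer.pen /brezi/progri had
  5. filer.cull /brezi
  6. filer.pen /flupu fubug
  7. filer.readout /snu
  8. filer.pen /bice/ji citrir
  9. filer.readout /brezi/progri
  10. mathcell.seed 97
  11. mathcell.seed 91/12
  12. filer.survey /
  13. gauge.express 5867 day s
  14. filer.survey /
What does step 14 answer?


Answer: [bice/, brezi/, flupu, snu]

Derivation:
> filer.pen p: /snu c: flida
  created
> filer.crv p: /bice
  ok
> filer.crv p: /brezi
  ok
> filer.pen p: /brezi/progri c: had
  created
> filer.cull p: /brezi
  ToolError: not empty
> filer.pen p: /flupu c: fubug
  created
> filer.readout p: /snu
  flida
> filer.pen p: /bice/ji c: citrir
  created
> filer.readout p: /brezi/progri
  had
> mathcell.seed x: 97
  97
> mathcell.seed x: 91/12
  91/12
> filer.survey p: /
  [bice/, brezi/, flupu, snu]
> gauge.express v: 5867 u_from: day u_to: s
  506908800
> filer.survey p: /
  [bice/, brezi/, flupu, snu]


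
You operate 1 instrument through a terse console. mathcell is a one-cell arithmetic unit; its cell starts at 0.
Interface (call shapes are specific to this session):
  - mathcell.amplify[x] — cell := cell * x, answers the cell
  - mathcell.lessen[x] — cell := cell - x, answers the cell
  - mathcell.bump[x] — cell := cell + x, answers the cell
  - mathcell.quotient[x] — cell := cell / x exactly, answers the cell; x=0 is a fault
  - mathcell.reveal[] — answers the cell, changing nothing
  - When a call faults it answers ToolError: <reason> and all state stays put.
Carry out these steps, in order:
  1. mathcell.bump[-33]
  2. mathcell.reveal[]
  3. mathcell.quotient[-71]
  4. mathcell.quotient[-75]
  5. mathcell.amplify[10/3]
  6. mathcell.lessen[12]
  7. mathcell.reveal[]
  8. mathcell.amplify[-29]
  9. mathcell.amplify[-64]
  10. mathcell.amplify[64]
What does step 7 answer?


# 1. bump(x→-33) : -33
# 2. reveal() : -33
# 3. quotient(x→-71) : 33/71
# 4. quotient(x→-75) : -11/1775
# 5. amplify(x→10/3) : -22/1065
# 6. lessen(x→12) : -12802/1065
# 7. reveal() : -12802/1065
# 8. amplify(x→-29) : 371258/1065
# 9. amplify(x→-64) : -23760512/1065
# 10. amplify(x→64) : -1520672768/1065

Answer: -12802/1065


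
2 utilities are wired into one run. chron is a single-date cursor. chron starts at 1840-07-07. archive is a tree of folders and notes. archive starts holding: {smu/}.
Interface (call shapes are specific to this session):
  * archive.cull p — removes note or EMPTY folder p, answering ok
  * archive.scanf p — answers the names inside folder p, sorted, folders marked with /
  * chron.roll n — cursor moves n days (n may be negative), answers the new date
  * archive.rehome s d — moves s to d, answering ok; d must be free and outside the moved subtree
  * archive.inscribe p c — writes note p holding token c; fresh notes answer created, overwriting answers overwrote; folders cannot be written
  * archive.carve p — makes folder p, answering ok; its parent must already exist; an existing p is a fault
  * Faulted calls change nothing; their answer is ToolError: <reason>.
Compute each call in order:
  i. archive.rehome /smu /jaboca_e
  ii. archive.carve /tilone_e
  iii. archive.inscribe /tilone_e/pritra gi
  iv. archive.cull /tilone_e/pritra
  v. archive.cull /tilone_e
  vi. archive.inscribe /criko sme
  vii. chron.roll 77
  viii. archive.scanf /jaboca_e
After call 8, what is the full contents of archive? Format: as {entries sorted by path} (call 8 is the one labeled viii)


Answer: {criko=sme, jaboca_e/}

Derivation:
Invoking rehome with s→/smu, d→/jaboca_e, → ok.
I invoke carve with p→/tilone_e, and see ok.
Calling inscribe with p→/tilone_e/pritra, c→gi: created.
Now I run cull with p→/tilone_e/pritra, and observe ok.
Now I run cull with p→/tilone_e: ok.
Calling inscribe with p→/criko, c→sme, and see created.
I run roll with n→77, which returns 1840-09-22.
I run scanf with p→/jaboca_e: [].


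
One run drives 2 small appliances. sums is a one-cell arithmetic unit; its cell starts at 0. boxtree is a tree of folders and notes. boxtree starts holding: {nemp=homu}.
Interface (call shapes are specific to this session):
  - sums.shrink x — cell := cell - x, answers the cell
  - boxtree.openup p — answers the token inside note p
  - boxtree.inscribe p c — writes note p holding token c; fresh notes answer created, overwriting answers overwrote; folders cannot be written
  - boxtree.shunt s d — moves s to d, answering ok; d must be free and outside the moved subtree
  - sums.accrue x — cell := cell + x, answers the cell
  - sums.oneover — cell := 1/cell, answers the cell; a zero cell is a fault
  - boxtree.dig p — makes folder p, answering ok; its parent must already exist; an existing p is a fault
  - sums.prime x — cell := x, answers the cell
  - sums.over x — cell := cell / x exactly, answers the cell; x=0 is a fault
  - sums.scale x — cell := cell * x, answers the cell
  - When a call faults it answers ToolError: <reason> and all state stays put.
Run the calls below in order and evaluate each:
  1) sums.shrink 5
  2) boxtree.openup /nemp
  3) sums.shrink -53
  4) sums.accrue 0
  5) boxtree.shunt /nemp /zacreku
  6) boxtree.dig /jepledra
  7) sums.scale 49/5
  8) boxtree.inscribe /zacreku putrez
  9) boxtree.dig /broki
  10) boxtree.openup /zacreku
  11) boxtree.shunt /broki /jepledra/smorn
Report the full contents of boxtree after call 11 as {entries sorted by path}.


-> sums.shrink(x='5')
<- -5
-> boxtree.openup(p='/nemp')
<- homu
-> sums.shrink(x='-53')
<- 48
-> sums.accrue(x='0')
<- 48
-> boxtree.shunt(s='/nemp', d='/zacreku')
<- ok
-> boxtree.dig(p='/jepledra')
<- ok
-> sums.scale(x='49/5')
<- 2352/5
-> boxtree.inscribe(p='/zacreku', c='putrez')
<- overwrote
-> boxtree.dig(p='/broki')
<- ok
-> boxtree.openup(p='/zacreku')
<- putrez
-> boxtree.shunt(s='/broki', d='/jepledra/smorn')
<- ok

Answer: {jepledra/, jepledra/smorn/, zacreku=putrez}


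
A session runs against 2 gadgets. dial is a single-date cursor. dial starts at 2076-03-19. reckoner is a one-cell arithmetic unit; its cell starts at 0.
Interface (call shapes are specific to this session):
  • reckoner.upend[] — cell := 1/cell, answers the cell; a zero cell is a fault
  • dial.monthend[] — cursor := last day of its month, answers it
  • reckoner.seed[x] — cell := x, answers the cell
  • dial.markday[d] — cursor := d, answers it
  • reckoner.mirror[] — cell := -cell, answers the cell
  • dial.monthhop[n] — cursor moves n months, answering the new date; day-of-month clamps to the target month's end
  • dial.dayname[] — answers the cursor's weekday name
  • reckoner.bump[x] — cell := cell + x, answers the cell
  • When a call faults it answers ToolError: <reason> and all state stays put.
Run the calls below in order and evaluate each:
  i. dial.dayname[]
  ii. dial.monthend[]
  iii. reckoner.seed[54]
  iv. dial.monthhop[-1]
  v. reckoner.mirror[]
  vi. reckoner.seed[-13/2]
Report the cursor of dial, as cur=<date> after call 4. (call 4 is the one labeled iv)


% 1. dayname() == Thursday
% 2. monthend() == 2076-03-31
% 3. seed(x→54) == 54
% 4. monthhop(n→-1) == 2076-02-29
% 5. mirror() == -54
% 6. seed(x→-13/2) == -13/2

Answer: cur=2076-02-29


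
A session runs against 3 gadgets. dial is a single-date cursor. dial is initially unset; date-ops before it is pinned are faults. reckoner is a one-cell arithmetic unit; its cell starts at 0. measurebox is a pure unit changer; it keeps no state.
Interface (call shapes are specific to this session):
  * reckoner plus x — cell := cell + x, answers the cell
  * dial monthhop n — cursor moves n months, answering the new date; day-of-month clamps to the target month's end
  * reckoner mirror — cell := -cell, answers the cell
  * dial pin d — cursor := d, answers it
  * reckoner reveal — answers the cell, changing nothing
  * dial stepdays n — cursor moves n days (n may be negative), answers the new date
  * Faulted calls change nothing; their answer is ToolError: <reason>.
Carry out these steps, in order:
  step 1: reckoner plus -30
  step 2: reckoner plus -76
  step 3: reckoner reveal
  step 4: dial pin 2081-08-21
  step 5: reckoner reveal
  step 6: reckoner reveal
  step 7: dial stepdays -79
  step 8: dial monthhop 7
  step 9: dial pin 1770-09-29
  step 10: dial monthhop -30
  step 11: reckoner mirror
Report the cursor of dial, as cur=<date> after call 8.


Answer: cur=2082-01-03

Derivation:
% reckoner plus x=-30
= -30
% reckoner plus x=-76
= -106
% reckoner reveal
= -106
% dial pin d=2081-08-21
= 2081-08-21
% reckoner reveal
= -106
% reckoner reveal
= -106
% dial stepdays n=-79
= 2081-06-03
% dial monthhop n=7
= 2082-01-03
% dial pin d=1770-09-29
= 1770-09-29
% dial monthhop n=-30
= 1768-03-29
% reckoner mirror
= 106


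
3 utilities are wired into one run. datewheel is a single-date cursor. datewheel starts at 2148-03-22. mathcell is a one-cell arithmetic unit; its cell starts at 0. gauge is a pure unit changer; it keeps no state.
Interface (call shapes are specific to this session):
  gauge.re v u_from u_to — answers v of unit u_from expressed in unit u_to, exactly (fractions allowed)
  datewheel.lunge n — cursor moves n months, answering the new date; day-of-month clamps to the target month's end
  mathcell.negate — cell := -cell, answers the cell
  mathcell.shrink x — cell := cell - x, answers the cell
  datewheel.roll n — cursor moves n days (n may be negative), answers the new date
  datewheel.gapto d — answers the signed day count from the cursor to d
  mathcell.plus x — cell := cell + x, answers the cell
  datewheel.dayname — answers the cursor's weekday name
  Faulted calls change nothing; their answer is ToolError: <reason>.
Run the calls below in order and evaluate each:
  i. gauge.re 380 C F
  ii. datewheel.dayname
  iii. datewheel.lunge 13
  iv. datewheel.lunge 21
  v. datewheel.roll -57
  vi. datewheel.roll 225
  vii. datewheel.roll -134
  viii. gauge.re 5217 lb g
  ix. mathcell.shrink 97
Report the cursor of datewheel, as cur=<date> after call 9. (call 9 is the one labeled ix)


Answer: cur=2151-02-25

Derivation:
% gauge.re(v→380, u_from→C, u_to→F) : 716
% datewheel.dayname() : Friday
% datewheel.lunge(n→13) : 2149-04-22
% datewheel.lunge(n→21) : 2151-01-22
% datewheel.roll(n→-57) : 2150-11-26
% datewheel.roll(n→225) : 2151-07-09
% datewheel.roll(n→-134) : 2151-02-25
% gauge.re(v→5217, u_from→lb, u_to→g) : 236639139429/100000
% mathcell.shrink(x→97) : -97


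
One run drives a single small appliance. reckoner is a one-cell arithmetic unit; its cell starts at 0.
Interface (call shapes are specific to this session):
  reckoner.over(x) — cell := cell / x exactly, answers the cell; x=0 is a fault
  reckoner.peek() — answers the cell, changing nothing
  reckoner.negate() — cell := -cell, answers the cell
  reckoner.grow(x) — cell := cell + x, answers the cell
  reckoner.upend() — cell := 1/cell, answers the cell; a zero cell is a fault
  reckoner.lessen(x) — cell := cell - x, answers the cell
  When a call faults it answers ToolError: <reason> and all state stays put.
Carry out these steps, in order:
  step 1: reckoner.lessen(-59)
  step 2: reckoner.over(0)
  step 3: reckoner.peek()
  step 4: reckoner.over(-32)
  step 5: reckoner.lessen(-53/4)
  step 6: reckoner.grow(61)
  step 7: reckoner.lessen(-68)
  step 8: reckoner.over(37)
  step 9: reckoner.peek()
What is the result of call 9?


Act: lessen[-59]
Obs: 59
Act: over[0]
Obs: ToolError: division by zero
Act: peek[]
Obs: 59
Act: over[-32]
Obs: -59/32
Act: lessen[-53/4]
Obs: 365/32
Act: grow[61]
Obs: 2317/32
Act: lessen[-68]
Obs: 4493/32
Act: over[37]
Obs: 4493/1184
Act: peek[]
Obs: 4493/1184

Answer: 4493/1184


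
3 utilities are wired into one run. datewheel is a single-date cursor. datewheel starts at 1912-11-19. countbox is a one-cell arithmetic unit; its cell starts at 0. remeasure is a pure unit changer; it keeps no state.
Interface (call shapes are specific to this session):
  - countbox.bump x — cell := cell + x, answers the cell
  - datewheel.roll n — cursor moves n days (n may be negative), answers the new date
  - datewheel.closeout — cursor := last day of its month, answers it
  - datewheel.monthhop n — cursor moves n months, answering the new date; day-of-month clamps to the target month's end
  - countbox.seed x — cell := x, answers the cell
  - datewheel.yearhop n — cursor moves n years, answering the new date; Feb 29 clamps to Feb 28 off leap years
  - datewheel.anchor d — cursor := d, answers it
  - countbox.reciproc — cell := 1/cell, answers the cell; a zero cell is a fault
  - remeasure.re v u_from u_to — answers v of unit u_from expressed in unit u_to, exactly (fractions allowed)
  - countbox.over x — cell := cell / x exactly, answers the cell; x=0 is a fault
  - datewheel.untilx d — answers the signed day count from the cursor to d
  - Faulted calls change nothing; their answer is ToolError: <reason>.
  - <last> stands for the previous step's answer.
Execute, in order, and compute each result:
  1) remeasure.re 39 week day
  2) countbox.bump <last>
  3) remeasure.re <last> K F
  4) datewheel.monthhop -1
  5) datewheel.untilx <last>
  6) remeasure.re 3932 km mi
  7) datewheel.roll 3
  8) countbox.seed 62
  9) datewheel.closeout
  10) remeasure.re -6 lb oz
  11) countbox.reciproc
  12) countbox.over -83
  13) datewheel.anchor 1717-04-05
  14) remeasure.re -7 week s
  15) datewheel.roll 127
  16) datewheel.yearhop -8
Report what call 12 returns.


→ remeasure.re(v: 39, u_from: week, u_to: day)
← 273
→ countbox.bump(x: <last>)
← 273
→ remeasure.re(v: <last>, u_from: K, u_to: F)
← 3173/100
→ datewheel.monthhop(n: -1)
← 1912-10-19
→ datewheel.untilx(d: <last>)
← 0
→ remeasure.re(v: 3932, u_from: km, u_to: mi)
← 30718750/12573
→ datewheel.roll(n: 3)
← 1912-10-22
→ countbox.seed(x: 62)
← 62
→ datewheel.closeout()
← 1912-10-31
→ remeasure.re(v: -6, u_from: lb, u_to: oz)
← -96
→ countbox.reciproc()
← 1/62
→ countbox.over(x: -83)
← -1/5146
→ datewheel.anchor(d: 1717-04-05)
← 1717-04-05
→ remeasure.re(v: -7, u_from: week, u_to: s)
← -4233600
→ datewheel.roll(n: 127)
← 1717-08-10
→ datewheel.yearhop(n: -8)
← 1709-08-10

Answer: -1/5146


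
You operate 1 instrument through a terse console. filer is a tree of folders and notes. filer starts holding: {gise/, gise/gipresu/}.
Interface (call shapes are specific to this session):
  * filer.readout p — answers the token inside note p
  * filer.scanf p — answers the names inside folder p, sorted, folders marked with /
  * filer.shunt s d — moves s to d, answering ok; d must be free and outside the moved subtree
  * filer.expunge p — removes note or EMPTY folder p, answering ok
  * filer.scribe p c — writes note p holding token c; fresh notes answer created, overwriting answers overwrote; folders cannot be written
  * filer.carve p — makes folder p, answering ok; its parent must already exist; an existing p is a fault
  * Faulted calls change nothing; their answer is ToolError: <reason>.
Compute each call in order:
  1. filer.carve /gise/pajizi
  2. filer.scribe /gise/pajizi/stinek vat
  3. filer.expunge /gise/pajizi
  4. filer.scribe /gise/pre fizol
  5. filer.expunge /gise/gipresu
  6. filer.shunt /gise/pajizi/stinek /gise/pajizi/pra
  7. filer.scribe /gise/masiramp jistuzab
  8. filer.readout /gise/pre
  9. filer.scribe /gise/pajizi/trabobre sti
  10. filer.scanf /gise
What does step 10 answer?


Answer: [masiramp, pajizi/, pre]

Derivation:
·→ filer.carve(p→/gise/pajizi)
·← ok
·→ filer.scribe(p→/gise/pajizi/stinek, c→vat)
·← created
·→ filer.expunge(p→/gise/pajizi)
·← ToolError: not empty
·→ filer.scribe(p→/gise/pre, c→fizol)
·← created
·→ filer.expunge(p→/gise/gipresu)
·← ok
·→ filer.shunt(s→/gise/pajizi/stinek, d→/gise/pajizi/pra)
·← ok
·→ filer.scribe(p→/gise/masiramp, c→jistuzab)
·← created
·→ filer.readout(p→/gise/pre)
·← fizol
·→ filer.scribe(p→/gise/pajizi/trabobre, c→sti)
·← created
·→ filer.scanf(p→/gise)
·← [masiramp, pajizi/, pre]


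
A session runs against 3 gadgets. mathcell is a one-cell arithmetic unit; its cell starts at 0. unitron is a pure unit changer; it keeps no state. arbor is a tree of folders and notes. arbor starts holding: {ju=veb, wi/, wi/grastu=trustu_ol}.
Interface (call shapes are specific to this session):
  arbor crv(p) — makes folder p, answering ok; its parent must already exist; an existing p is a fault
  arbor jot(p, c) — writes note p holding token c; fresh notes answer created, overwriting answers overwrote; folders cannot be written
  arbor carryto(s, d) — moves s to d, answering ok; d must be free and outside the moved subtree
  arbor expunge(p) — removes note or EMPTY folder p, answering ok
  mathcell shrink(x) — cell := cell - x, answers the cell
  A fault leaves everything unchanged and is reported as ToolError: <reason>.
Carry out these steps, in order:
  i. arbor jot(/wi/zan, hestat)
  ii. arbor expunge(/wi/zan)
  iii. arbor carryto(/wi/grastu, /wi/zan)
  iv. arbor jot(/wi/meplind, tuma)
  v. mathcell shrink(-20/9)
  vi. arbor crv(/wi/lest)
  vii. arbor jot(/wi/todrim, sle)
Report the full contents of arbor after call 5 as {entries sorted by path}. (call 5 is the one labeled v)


Answer: {ju=veb, wi/, wi/meplind=tuma, wi/zan=trustu_ol}

Derivation:
Act: arbor jot[p→/wi/zan; c→hestat]
Obs: created
Act: arbor expunge[p→/wi/zan]
Obs: ok
Act: arbor carryto[s→/wi/grastu; d→/wi/zan]
Obs: ok
Act: arbor jot[p→/wi/meplind; c→tuma]
Obs: created
Act: mathcell shrink[x→-20/9]
Obs: 20/9
Act: arbor crv[p→/wi/lest]
Obs: ok
Act: arbor jot[p→/wi/todrim; c→sle]
Obs: created


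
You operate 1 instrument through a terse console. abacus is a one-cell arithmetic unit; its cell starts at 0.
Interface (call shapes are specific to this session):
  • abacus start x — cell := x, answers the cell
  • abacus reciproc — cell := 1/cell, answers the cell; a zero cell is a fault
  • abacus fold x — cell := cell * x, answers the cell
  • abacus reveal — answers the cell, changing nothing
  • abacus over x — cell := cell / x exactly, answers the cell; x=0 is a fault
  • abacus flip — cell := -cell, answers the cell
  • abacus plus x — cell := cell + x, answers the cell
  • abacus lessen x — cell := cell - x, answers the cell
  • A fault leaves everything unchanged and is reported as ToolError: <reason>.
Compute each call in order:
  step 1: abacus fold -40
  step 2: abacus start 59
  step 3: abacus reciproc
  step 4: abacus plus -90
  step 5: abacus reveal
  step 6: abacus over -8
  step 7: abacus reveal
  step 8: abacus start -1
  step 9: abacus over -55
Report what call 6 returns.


> abacus fold x='-40'
:: 0
> abacus start x='59'
:: 59
> abacus reciproc
:: 1/59
> abacus plus x='-90'
:: -5309/59
> abacus reveal
:: -5309/59
> abacus over x='-8'
:: 5309/472
> abacus reveal
:: 5309/472
> abacus start x='-1'
:: -1
> abacus over x='-55'
:: 1/55

Answer: 5309/472


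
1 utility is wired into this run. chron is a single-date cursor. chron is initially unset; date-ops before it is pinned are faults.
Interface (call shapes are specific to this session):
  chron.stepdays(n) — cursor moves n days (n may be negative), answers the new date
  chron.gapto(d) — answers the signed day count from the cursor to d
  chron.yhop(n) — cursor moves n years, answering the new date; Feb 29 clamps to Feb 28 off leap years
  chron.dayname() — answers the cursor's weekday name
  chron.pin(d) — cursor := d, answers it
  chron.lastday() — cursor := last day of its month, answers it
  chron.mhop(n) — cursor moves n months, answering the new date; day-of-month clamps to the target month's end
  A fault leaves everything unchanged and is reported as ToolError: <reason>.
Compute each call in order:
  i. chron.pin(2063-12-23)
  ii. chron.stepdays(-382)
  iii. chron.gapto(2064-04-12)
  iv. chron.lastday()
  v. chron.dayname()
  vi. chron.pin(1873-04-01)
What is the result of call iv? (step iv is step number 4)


Calling chron.pin using d→2063-12-23, yielding 2063-12-23.
I invoke chron.stepdays using n→-382: 2062-12-06.
Then chron.gapto using d→2064-04-12, — result: 493.
I try chron.lastday(), which returns 2062-12-31.
I call chron.dayname(), and observe Sunday.
Invoking chron.pin using d→1873-04-01, — result: 1873-04-01.

Answer: 2062-12-31


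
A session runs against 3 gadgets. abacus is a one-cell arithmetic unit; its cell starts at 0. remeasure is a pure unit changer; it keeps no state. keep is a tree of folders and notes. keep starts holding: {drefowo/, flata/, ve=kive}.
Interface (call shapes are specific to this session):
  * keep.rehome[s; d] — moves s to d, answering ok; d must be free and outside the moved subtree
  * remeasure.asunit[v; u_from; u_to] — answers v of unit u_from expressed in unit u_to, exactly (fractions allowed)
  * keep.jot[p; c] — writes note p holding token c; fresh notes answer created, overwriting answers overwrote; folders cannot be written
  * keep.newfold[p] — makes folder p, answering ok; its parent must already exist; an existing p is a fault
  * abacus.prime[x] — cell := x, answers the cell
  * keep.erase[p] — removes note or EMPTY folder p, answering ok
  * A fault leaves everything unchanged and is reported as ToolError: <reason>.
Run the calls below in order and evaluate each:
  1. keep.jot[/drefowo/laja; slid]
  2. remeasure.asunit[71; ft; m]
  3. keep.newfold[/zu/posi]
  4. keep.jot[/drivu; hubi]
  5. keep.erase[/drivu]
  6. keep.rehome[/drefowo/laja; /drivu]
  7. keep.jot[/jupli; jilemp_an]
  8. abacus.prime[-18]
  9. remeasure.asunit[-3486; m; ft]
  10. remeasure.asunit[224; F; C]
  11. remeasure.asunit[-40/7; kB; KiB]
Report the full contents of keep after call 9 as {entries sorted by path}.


Answer: {drefowo/, drivu=slid, flata/, jupli=jilemp_an, ve=kive}

Derivation:
>>> jot p='/drefowo/laja' c='slid'
[out] created
>>> asunit v='71' u_from='ft' u_to='m'
[out] 27051/1250
>>> newfold p='/zu/posi'
[out] ToolError: no parent
>>> jot p='/drivu' c='hubi'
[out] created
>>> erase p='/drivu'
[out] ok
>>> rehome s='/drefowo/laja' d='/drivu'
[out] ok
>>> jot p='/jupli' c='jilemp_an'
[out] created
>>> prime x='-18'
[out] -18
>>> asunit v='-3486' u_from='m' u_to='ft'
[out] -1452500/127
>>> asunit v='224' u_from='F' u_to='C'
[out] 320/3
>>> asunit v='-40/7' u_from='kB' u_to='KiB'
[out] -625/112


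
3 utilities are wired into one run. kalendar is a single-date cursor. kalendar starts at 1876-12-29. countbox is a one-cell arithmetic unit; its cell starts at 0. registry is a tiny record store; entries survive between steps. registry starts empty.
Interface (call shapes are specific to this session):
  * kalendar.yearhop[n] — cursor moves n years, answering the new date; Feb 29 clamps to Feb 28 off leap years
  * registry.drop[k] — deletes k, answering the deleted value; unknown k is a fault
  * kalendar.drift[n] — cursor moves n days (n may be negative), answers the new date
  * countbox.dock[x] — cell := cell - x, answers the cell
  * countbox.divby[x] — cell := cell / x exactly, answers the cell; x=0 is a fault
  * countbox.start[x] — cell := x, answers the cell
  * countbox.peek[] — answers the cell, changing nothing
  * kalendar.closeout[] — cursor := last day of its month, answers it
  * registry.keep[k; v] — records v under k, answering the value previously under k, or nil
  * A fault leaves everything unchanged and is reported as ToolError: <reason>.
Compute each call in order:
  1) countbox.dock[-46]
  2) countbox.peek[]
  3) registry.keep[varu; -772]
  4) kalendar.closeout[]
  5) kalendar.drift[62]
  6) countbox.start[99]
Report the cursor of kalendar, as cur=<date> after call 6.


Answer: cur=1877-03-03

Derivation:
// 1. dock(x=-46) => 46
// 2. peek() => 46
// 3. keep(k=varu, v=-772) => nil
// 4. closeout() => 1876-12-31
// 5. drift(n=62) => 1877-03-03
// 6. start(x=99) => 99


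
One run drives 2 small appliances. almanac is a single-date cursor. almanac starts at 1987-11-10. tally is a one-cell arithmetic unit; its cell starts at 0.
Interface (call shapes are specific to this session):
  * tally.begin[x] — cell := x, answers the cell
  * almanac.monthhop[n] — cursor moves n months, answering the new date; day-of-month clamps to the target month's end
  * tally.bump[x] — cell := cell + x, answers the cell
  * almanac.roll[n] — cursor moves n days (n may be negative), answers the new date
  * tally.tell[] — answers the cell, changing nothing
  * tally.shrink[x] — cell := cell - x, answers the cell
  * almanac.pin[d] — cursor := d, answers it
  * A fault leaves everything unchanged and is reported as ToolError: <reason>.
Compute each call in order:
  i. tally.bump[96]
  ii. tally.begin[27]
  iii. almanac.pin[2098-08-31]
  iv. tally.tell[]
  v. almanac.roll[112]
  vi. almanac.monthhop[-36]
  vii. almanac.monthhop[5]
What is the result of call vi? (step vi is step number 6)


Calling tally.bump on x→96, → 96.
I call tally.begin on x→27, which returns 27.
I try almanac.pin on d→2098-08-31, and observe 2098-08-31.
I try tally.tell(), which returns 27.
I call almanac.roll on n→112: 2098-12-21.
I call almanac.monthhop on n→-36, which returns 2095-12-21.
Calling almanac.monthhop on n→5: 2096-05-21.

Answer: 2095-12-21
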